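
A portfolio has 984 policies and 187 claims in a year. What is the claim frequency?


frequency = claims / policies
= 187 / 984
= 0.19


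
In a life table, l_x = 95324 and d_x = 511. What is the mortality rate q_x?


q_x = d_x / l_x
= 511 / 95324
= 0.0054


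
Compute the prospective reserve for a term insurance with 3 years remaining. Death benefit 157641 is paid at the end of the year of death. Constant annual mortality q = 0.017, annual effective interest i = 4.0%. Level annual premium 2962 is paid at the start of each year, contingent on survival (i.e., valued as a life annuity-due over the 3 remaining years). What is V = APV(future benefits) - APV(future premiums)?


v = 1/(1+i) = 0.961538
APV(future benefits) per unit = sum_{k=0}^{2} k_p_x * q * v^(k+1) = 0.0464
APV(future benefits) = 157641 * 0.0464 = 7314.5233
Life annuity-due factor ä_{x:3} = sum_{k=0}^{2} k_p_x * v^k = 2.838581
APV(future premiums) = 2962 * 2.838581 = 8407.8763
V = 7314.5233 - 8407.8763
= -1093.3531


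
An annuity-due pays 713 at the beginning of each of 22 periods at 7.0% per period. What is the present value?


PV_due = PMT * (1-(1+i)^(-n))/i * (1+i)
PV_immediate = 7886.6645
PV_due = 7886.6645 * 1.07
= 8438.731


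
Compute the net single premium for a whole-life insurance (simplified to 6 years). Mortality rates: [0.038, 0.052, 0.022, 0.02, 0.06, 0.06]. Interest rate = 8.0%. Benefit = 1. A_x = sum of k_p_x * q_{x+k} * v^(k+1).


v = 0.925926
Year 0: k_p_x=1.0, q=0.038, term=0.035185
Year 1: k_p_x=0.962, q=0.052, term=0.042888
Year 2: k_p_x=0.911976, q=0.022, term=0.015927
Year 3: k_p_x=0.891913, q=0.02, term=0.013112
Year 4: k_p_x=0.874074, q=0.06, term=0.035693
Year 5: k_p_x=0.82163, q=0.06, term=0.031066
A_x = 0.1739


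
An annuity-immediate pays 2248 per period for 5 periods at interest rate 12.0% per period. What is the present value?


PV = PMT * (1 - (1+i)^(-n)) / i
= 2248 * (1 - (1+0.12)^(-5)) / 0.12
= 2248 * (1 - 0.567427) / 0.12
= 2248 * 3.604776
= 8103.5369


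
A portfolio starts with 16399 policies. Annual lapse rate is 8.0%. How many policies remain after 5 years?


remaining = initial * (1 - lapse)^years
= 16399 * (1 - 0.08)^5
= 16399 * 0.659082
= 10808.2779


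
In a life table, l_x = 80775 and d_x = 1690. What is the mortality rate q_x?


q_x = d_x / l_x
= 1690 / 80775
= 0.0209


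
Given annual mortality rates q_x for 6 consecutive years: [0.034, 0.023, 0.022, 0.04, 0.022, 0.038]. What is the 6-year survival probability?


p_k = 1 - q_k for each year
Survival = product of (1 - q_k)
= 0.966 * 0.977 * 0.978 * 0.96 * 0.978 * 0.962
= 0.8337


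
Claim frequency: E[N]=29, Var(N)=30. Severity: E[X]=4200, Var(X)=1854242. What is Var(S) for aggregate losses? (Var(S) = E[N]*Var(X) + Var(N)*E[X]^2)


Var(S) = E[N]*Var(X) + Var(N)*E[X]^2
= 29*1854242 + 30*4200^2
= 53773018 + 529200000
= 5.8297e+08


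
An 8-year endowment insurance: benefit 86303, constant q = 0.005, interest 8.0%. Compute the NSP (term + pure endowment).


Term component = 2441.7019
Pure endowment = 8_p_x * v^8 * benefit = 0.960693 * 0.540269 * 86303 = 44794.0669
NSP = 47235.7689


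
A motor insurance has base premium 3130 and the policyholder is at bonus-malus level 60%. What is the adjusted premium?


adjusted = base * BM_level / 100
= 3130 * 60 / 100
= 3130 * 0.6
= 1878.0


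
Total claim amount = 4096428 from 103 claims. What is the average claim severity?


severity = total / number
= 4096428 / 103
= 39771.1456


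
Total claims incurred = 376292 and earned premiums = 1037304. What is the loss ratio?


Loss ratio = claims / premiums
= 376292 / 1037304
= 0.3628


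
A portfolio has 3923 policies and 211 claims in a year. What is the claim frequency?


frequency = claims / policies
= 211 / 3923
= 0.0538


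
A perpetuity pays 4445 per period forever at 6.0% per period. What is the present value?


PV = PMT / i
= 4445 / 0.06
= 74083.3333


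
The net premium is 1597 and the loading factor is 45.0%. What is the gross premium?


Gross = net * (1 + loading)
= 1597 * (1 + 0.45)
= 1597 * 1.45
= 2315.65


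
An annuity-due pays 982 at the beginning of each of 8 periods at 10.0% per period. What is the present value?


PV_due = PMT * (1-(1+i)^(-n))/i * (1+i)
PV_immediate = 5238.8975
PV_due = 5238.8975 * 1.1
= 5762.7873


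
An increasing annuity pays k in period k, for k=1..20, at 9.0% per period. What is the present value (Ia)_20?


(Ia)_n = sum_{k=1}^{n} k * v^k, v = 1/(1+i)
v = 0.917431
Sum computed term by term:
(Ia)_20 = 70.9055


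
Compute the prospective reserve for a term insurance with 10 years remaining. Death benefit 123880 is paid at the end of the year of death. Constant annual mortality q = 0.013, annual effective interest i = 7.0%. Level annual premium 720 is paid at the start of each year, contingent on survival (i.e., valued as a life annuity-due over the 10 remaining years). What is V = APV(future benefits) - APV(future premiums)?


v = 1/(1+i) = 0.934579
APV(future benefits) per unit = sum_{k=0}^{9} k_p_x * q * v^(k+1) = 0.086771
APV(future benefits) = 123880 * 0.086771 = 10749.224
Life annuity-due factor ä_{x:10} = sum_{k=0}^{9} k_p_x * v^k = 7.141942
APV(future premiums) = 720 * 7.141942 = 5142.1985
V = 10749.224 - 5142.1985
= 5607.0255


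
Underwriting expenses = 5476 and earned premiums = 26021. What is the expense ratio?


Expense ratio = expenses / premiums
= 5476 / 26021
= 0.2104


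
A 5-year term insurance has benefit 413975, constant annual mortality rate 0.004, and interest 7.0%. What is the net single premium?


NSP = benefit * sum_{k=0}^{n-1} k_p_x * q * v^(k+1)
With constant q=0.004, v=0.934579
Sum = 0.016279
NSP = 413975 * 0.016279
= 6739.0637


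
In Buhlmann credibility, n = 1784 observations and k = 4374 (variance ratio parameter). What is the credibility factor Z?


Z = n / (n + k)
= 1784 / (1784 + 4374)
= 1784 / 6158
= 0.2897


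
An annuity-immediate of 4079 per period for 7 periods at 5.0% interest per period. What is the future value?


FV = PMT * ((1+i)^n - 1) / i
= 4079 * ((1.05)^7 - 1) / 0.05
= 4079 * (1.4071 - 1) / 0.05
= 33211.2525


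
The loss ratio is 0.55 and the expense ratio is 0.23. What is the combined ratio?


Combined ratio = loss ratio + expense ratio
= 0.55 + 0.23
= 0.78


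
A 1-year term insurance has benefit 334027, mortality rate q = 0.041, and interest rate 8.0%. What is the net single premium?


NSP = benefit * q * v
v = 1/(1+i) = 0.925926
NSP = 334027 * 0.041 * 0.925926
= 12680.6546


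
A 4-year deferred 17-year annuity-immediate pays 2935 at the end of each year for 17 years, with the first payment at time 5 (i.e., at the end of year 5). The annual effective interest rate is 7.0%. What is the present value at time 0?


PV at time 4 of the 17-year annuity-immediate:
a_n = 2935 * (1-(1+0.07)^(-17))/0.07 = 28655.0595
Discount back 4 years to time 0:
PV = 28655.0595 * (1+0.07)^(-4)
= 28655.0595 * 0.762895
= 21860.8077


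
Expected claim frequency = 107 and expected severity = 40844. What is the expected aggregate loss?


E[S] = E[N] * E[X]
= 107 * 40844
= 4.3703e+06


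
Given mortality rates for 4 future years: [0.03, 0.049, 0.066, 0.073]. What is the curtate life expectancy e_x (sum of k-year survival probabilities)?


e_x = sum_{k=1}^{n} k_p_x
k_p_x values:
  1_p_x = 0.97
  2_p_x = 0.92247
  3_p_x = 0.861587
  4_p_x = 0.798691
e_x = 3.5527


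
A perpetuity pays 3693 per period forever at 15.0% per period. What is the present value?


PV = PMT / i
= 3693 / 0.15
= 24620.0


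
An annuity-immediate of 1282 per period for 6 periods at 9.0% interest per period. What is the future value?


FV = PMT * ((1+i)^n - 1) / i
= 1282 * ((1.09)^6 - 1) / 0.09
= 1282 * (1.6771 - 1) / 0.09
= 9644.9149


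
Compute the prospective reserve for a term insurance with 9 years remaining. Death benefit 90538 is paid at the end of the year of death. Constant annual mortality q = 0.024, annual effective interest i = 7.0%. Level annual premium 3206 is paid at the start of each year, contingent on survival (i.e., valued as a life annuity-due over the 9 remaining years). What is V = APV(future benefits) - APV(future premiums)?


v = 1/(1+i) = 0.934579
APV(future benefits) per unit = sum_{k=0}^{8} k_p_x * q * v^(k+1) = 0.143716
APV(future benefits) = 90538 * 0.143716 = 13011.729
Life annuity-due factor ä_{x:9} = sum_{k=0}^{8} k_p_x * v^k = 6.407323
APV(future premiums) = 3206 * 6.407323 = 20541.879
V = 13011.729 - 20541.879
= -7530.15


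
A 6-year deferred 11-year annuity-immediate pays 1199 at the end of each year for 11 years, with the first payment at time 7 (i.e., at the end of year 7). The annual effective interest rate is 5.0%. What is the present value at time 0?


PV at time 6 of the 11-year annuity-immediate:
a_n = 1199 * (1-(1+0.05)^(-11))/0.05 = 9959.3906
Discount back 6 years to time 0:
PV = 9959.3906 * (1+0.05)^(-6)
= 9959.3906 * 0.746215
= 7431.8506


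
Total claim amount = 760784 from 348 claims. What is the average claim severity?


severity = total / number
= 760784 / 348
= 2186.1609


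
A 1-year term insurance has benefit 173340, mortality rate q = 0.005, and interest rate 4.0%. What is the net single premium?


NSP = benefit * q * v
v = 1/(1+i) = 0.961538
NSP = 173340 * 0.005 * 0.961538
= 833.3654


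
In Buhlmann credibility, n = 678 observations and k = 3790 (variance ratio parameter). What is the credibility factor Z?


Z = n / (n + k)
= 678 / (678 + 3790)
= 678 / 4468
= 0.1517


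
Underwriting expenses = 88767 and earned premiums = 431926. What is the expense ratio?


Expense ratio = expenses / premiums
= 88767 / 431926
= 0.2055


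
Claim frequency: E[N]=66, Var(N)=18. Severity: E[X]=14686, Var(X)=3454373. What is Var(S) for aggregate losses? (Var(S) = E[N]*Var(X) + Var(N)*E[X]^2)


Var(S) = E[N]*Var(X) + Var(N)*E[X]^2
= 66*3454373 + 18*14686^2
= 227988618 + 3882214728
= 4.1102e+09


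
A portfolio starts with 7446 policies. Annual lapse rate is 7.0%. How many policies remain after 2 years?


remaining = initial * (1 - lapse)^years
= 7446 * (1 - 0.07)^2
= 7446 * 0.8649
= 6440.0454


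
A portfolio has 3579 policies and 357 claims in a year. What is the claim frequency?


frequency = claims / policies
= 357 / 3579
= 0.0997


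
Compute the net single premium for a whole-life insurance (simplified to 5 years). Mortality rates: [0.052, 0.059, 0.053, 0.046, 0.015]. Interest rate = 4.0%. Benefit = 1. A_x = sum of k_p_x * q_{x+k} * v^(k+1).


v = 0.961538
Year 0: k_p_x=1.0, q=0.052, term=0.05
Year 1: k_p_x=0.948, q=0.059, term=0.051712
Year 2: k_p_x=0.892068, q=0.053, term=0.042031
Year 3: k_p_x=0.844788, q=0.046, term=0.033218
Year 4: k_p_x=0.805928, q=0.015, term=0.009936
A_x = 0.1869


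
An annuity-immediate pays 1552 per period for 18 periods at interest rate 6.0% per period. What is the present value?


PV = PMT * (1 - (1+i)^(-n)) / i
= 1552 * (1 - (1+0.06)^(-18)) / 0.06
= 1552 * (1 - 0.350344) / 0.06
= 1552 * 10.827603
= 16804.4406


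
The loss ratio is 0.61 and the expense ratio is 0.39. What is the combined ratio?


Combined ratio = loss ratio + expense ratio
= 0.61 + 0.39
= 1.0


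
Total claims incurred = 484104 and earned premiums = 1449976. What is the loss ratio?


Loss ratio = claims / premiums
= 484104 / 1449976
= 0.3339


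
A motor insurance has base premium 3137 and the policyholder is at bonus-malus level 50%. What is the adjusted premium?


adjusted = base * BM_level / 100
= 3137 * 50 / 100
= 3137 * 0.5
= 1568.5


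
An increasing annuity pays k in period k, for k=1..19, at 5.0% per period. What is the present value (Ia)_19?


(Ia)_n = sum_{k=1}^{n} k * v^k, v = 1/(1+i)
v = 0.952381
Sum computed term by term:
(Ia)_19 = 103.4128


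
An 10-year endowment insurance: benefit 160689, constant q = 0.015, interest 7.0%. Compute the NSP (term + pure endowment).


Term component = 15963.6952
Pure endowment = 10_p_x * v^10 * benefit = 0.85973 * 0.508349 * 160689 = 70228.0608
NSP = 86191.7559


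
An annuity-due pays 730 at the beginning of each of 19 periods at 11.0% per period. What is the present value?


PV_due = PMT * (1-(1+i)^(-n))/i * (1+i)
PV_immediate = 5722.6848
PV_due = 5722.6848 * 1.11
= 6352.1801


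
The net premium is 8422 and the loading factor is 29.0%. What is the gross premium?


Gross = net * (1 + loading)
= 8422 * (1 + 0.29)
= 8422 * 1.29
= 10864.38


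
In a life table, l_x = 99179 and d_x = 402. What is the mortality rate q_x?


q_x = d_x / l_x
= 402 / 99179
= 0.0041


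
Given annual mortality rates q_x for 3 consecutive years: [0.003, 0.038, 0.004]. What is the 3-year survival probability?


p_k = 1 - q_k for each year
Survival = product of (1 - q_k)
= 0.997 * 0.962 * 0.996
= 0.9553


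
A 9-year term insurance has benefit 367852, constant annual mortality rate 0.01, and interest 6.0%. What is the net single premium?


NSP = benefit * sum_{k=0}^{n-1} k_p_x * q * v^(k+1)
With constant q=0.01, v=0.943396
Sum = 0.065613
NSP = 367852 * 0.065613
= 24135.8494


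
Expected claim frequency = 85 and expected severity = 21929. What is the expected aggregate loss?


E[S] = E[N] * E[X]
= 85 * 21929
= 1.8640e+06


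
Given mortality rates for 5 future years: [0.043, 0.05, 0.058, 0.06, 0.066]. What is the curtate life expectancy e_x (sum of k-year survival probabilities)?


e_x = sum_{k=1}^{n} k_p_x
k_p_x values:
  1_p_x = 0.957
  2_p_x = 0.90915
  3_p_x = 0.856419
  4_p_x = 0.805034
  5_p_x = 0.751902
e_x = 4.2795


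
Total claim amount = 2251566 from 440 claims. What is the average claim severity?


severity = total / number
= 2251566 / 440
= 5117.1955


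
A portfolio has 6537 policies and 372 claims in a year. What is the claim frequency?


frequency = claims / policies
= 372 / 6537
= 0.0569


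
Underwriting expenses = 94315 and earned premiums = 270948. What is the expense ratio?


Expense ratio = expenses / premiums
= 94315 / 270948
= 0.3481


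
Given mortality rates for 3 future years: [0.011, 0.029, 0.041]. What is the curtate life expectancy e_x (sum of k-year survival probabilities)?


e_x = sum_{k=1}^{n} k_p_x
k_p_x values:
  1_p_x = 0.989
  2_p_x = 0.960319
  3_p_x = 0.920946
e_x = 2.8703


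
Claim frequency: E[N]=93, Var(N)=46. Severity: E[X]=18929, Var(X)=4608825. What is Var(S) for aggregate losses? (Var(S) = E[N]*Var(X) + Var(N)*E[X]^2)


Var(S) = E[N]*Var(X) + Var(N)*E[X]^2
= 93*4608825 + 46*18929^2
= 428620725 + 16482123886
= 1.6911e+10


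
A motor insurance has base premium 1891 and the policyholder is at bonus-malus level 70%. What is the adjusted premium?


adjusted = base * BM_level / 100
= 1891 * 70 / 100
= 1891 * 0.7
= 1323.7


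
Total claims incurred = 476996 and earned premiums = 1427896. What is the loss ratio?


Loss ratio = claims / premiums
= 476996 / 1427896
= 0.3341


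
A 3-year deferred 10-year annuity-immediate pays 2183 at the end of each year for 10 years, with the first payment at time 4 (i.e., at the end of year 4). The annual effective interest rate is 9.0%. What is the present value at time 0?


PV at time 3 of the 10-year annuity-immediate:
a_n = 2183 * (1-(1+0.09)^(-10))/0.09 = 14009.7468
Discount back 3 years to time 0:
PV = 14009.7468 * (1+0.09)^(-3)
= 14009.7468 * 0.772183
= 10818.095


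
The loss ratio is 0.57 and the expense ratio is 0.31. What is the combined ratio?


Combined ratio = loss ratio + expense ratio
= 0.57 + 0.31
= 0.88


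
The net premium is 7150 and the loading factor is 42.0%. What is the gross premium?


Gross = net * (1 + loading)
= 7150 * (1 + 0.42)
= 7150 * 1.42
= 10153.0


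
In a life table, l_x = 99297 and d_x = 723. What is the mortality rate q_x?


q_x = d_x / l_x
= 723 / 99297
= 0.0073


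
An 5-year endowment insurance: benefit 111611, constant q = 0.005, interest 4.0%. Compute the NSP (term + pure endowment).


Term component = 2460.6085
Pure endowment = 5_p_x * v^5 * benefit = 0.975249 * 0.821927 * 111611 = 89465.5233
NSP = 91926.1318


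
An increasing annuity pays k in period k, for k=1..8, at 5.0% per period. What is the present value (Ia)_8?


(Ia)_n = sum_{k=1}^{n} k * v^k, v = 1/(1+i)
v = 0.952381
Sum computed term by term:
(Ia)_8 = 27.4332


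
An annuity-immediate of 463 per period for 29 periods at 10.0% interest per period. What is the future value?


FV = PMT * ((1+i)^n - 1) / i
= 463 * ((1.1)^29 - 1) / 0.1
= 463 * (15.863093 - 1) / 0.1
= 68816.1205


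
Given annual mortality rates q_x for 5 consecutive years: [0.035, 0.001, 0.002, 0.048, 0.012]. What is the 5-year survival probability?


p_k = 1 - q_k for each year
Survival = product of (1 - q_k)
= 0.965 * 0.999 * 0.998 * 0.952 * 0.988
= 0.9049


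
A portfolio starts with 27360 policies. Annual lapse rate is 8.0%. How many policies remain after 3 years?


remaining = initial * (1 - lapse)^years
= 27360 * (1 - 0.08)^3
= 27360 * 0.778688
= 21304.9037


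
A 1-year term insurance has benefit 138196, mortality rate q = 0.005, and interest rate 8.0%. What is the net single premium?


NSP = benefit * q * v
v = 1/(1+i) = 0.925926
NSP = 138196 * 0.005 * 0.925926
= 639.7963


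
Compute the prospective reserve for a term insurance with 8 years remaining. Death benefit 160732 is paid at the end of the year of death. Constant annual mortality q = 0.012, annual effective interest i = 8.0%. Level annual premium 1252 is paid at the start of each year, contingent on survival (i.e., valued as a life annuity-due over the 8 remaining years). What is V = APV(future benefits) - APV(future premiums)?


v = 1/(1+i) = 0.925926
APV(future benefits) per unit = sum_{k=0}^{7} k_p_x * q * v^(k+1) = 0.066453
APV(future benefits) = 160732 * 0.066453 = 10681.0621
Life annuity-due factor ä_{x:8} = sum_{k=0}^{7} k_p_x * v^k = 5.980736
APV(future premiums) = 1252 * 5.980736 = 7487.881
V = 10681.0621 - 7487.881
= 3193.1812


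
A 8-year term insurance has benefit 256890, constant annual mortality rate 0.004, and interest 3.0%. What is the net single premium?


NSP = benefit * sum_{k=0}^{n-1} k_p_x * q * v^(k+1)
With constant q=0.004, v=0.970874
Sum = 0.027706
NSP = 256890 * 0.027706
= 7117.395


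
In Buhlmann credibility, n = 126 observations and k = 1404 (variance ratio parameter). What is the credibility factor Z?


Z = n / (n + k)
= 126 / (126 + 1404)
= 126 / 1530
= 0.0824


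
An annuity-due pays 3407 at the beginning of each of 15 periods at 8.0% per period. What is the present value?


PV_due = PMT * (1-(1+i)^(-n))/i * (1+i)
PV_immediate = 29162.1439
PV_due = 29162.1439 * 1.08
= 31495.1154


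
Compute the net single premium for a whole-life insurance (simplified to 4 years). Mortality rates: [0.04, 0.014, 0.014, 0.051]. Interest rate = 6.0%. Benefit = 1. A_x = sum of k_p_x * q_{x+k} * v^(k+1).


v = 0.943396
Year 0: k_p_x=1.0, q=0.04, term=0.037736
Year 1: k_p_x=0.96, q=0.014, term=0.011962
Year 2: k_p_x=0.94656, q=0.014, term=0.011127
Year 3: k_p_x=0.933308, q=0.051, term=0.037703
A_x = 0.0985


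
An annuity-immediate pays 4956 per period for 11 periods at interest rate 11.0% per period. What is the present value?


PV = PMT * (1 - (1+i)^(-n)) / i
= 4956 * (1 - (1+0.11)^(-11)) / 0.11
= 4956 * (1 - 0.317283) / 0.11
= 4956 * 6.206515
= 30759.49


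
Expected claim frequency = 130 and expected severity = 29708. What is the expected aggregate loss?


E[S] = E[N] * E[X]
= 130 * 29708
= 3.8620e+06


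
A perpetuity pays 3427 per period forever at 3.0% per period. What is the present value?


PV = PMT / i
= 3427 / 0.03
= 114233.3333


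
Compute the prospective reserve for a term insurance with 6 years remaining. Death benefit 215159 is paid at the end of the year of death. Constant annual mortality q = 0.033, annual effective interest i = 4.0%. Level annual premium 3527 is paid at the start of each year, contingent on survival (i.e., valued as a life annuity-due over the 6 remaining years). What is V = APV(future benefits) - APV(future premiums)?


v = 1/(1+i) = 0.961538
APV(future benefits) per unit = sum_{k=0}^{5} k_p_x * q * v^(k+1) = 0.159942
APV(future benefits) = 215159 * 0.159942 = 34413.0608
Life annuity-due factor ä_{x:6} = sum_{k=0}^{5} k_p_x * v^k = 5.040611
APV(future premiums) = 3527 * 5.040611 = 17778.235
V = 34413.0608 - 17778.235
= 16634.8257


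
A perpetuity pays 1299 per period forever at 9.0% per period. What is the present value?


PV = PMT / i
= 1299 / 0.09
= 14433.3333


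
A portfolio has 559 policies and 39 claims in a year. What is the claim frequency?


frequency = claims / policies
= 39 / 559
= 0.0698


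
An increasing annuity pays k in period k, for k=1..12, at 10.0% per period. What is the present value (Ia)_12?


(Ia)_n = sum_{k=1}^{n} k * v^k, v = 1/(1+i)
v = 0.909091
Sum computed term by term:
(Ia)_12 = 36.7149


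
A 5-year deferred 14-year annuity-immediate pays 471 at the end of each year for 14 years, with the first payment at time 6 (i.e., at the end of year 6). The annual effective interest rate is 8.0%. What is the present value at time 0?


PV at time 5 of the 14-year annuity-immediate:
a_n = 471 * (1-(1+0.08)^(-14))/0.08 = 3883.0356
Discount back 5 years to time 0:
PV = 3883.0356 * (1+0.08)^(-5)
= 3883.0356 * 0.680583
= 2642.7288


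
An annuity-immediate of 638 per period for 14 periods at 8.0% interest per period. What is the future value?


FV = PMT * ((1+i)^n - 1) / i
= 638 * ((1.08)^14 - 1) / 0.08
= 638 * (2.937194 - 1) / 0.08
= 15449.1192


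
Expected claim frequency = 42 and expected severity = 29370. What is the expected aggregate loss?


E[S] = E[N] * E[X]
= 42 * 29370
= 1.2335e+06


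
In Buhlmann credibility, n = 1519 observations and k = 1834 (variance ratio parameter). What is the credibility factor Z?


Z = n / (n + k)
= 1519 / (1519 + 1834)
= 1519 / 3353
= 0.453


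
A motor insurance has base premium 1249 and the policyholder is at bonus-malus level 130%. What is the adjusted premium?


adjusted = base * BM_level / 100
= 1249 * 130 / 100
= 1249 * 1.3
= 1623.7


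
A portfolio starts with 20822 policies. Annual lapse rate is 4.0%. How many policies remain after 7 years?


remaining = initial * (1 - lapse)^years
= 20822 * (1 - 0.04)^7
= 20822 * 0.751447
= 15646.6394


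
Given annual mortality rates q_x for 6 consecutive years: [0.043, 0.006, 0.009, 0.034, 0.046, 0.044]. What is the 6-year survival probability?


p_k = 1 - q_k for each year
Survival = product of (1 - q_k)
= 0.957 * 0.994 * 0.991 * 0.966 * 0.954 * 0.956
= 0.8305


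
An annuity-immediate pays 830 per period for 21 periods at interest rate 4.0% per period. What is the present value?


PV = PMT * (1 - (1+i)^(-n)) / i
= 830 * (1 - (1+0.04)^(-21)) / 0.04
= 830 * (1 - 0.438834) / 0.04
= 830 * 14.02916
= 11644.2028


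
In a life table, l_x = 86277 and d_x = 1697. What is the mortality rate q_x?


q_x = d_x / l_x
= 1697 / 86277
= 0.0197


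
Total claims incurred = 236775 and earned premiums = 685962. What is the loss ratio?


Loss ratio = claims / premiums
= 236775 / 685962
= 0.3452


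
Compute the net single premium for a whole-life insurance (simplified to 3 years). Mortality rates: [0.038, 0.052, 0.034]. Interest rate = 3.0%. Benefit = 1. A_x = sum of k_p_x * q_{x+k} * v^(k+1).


v = 0.970874
Year 0: k_p_x=1.0, q=0.038, term=0.036893
Year 1: k_p_x=0.962, q=0.052, term=0.047152
Year 2: k_p_x=0.911976, q=0.034, term=0.028376
A_x = 0.1124


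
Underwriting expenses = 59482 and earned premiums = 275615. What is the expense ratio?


Expense ratio = expenses / premiums
= 59482 / 275615
= 0.2158


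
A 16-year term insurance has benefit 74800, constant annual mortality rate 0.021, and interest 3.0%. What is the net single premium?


NSP = benefit * sum_{k=0}^{n-1} k_p_x * q * v^(k+1)
With constant q=0.021, v=0.970874
Sum = 0.229049
NSP = 74800 * 0.229049
= 17132.8428


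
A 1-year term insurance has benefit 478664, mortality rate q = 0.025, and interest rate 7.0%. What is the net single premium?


NSP = benefit * q * v
v = 1/(1+i) = 0.934579
NSP = 478664 * 0.025 * 0.934579
= 11183.7383


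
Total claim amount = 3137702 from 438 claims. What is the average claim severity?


severity = total / number
= 3137702 / 438
= 7163.7032


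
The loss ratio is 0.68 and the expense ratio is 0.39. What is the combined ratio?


Combined ratio = loss ratio + expense ratio
= 0.68 + 0.39
= 1.07


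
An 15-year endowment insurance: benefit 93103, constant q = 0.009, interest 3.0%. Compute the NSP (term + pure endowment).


Term component = 9443.6016
Pure endowment = 15_p_x * v^15 * benefit = 0.873182 * 0.641862 * 93103 = 52180.7266
NSP = 61624.3281


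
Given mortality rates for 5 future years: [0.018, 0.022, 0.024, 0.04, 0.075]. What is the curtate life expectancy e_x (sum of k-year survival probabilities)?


e_x = sum_{k=1}^{n} k_p_x
k_p_x values:
  1_p_x = 0.982
  2_p_x = 0.960396
  3_p_x = 0.937346
  4_p_x = 0.899853
  5_p_x = 0.832364
e_x = 4.612


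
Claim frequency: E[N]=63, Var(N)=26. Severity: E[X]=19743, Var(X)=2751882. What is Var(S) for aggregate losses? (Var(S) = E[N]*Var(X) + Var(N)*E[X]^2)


Var(S) = E[N]*Var(X) + Var(N)*E[X]^2
= 63*2751882 + 26*19743^2
= 173368566 + 10134437274
= 1.0308e+10


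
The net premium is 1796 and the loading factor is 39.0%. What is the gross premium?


Gross = net * (1 + loading)
= 1796 * (1 + 0.39)
= 1796 * 1.39
= 2496.44


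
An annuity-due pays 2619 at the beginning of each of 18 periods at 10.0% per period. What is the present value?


PV_due = PMT * (1-(1+i)^(-n))/i * (1+i)
PV_immediate = 21479.4983
PV_due = 21479.4983 * 1.1
= 23627.4481


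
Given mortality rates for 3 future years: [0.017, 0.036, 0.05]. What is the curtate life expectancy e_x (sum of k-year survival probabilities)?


e_x = sum_{k=1}^{n} k_p_x
k_p_x values:
  1_p_x = 0.983
  2_p_x = 0.947612
  3_p_x = 0.900231
e_x = 2.8308


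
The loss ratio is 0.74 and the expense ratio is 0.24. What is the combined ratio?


Combined ratio = loss ratio + expense ratio
= 0.74 + 0.24
= 0.98


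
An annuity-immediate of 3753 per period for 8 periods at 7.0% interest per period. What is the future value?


FV = PMT * ((1+i)^n - 1) / i
= 3753 * ((1.07)^8 - 1) / 0.07
= 3753 * (1.718186 - 1) / 0.07
= 38505.039


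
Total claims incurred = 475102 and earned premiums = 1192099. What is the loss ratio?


Loss ratio = claims / premiums
= 475102 / 1192099
= 0.3985


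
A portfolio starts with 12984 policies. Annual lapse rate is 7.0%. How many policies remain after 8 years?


remaining = initial * (1 - lapse)^years
= 12984 * (1 - 0.07)^8
= 12984 * 0.559582
= 7265.6102


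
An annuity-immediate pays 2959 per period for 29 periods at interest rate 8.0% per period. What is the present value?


PV = PMT * (1 - (1+i)^(-n)) / i
= 2959 * (1 - (1+0.08)^(-29)) / 0.08
= 2959 * (1 - 0.107328) / 0.08
= 2959 * 11.158406
= 33017.7234


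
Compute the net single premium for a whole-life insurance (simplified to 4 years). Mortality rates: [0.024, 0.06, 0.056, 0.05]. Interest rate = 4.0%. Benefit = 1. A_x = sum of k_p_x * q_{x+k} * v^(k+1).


v = 0.961538
Year 0: k_p_x=1.0, q=0.024, term=0.023077
Year 1: k_p_x=0.976, q=0.06, term=0.054142
Year 2: k_p_x=0.91744, q=0.056, term=0.045674
Year 3: k_p_x=0.866063, q=0.05, term=0.037016
A_x = 0.1599


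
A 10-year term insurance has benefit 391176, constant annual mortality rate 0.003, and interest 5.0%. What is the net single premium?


NSP = benefit * sum_{k=0}^{n-1} k_p_x * q * v^(k+1)
With constant q=0.003, v=0.952381
Sum = 0.022882
NSP = 391176 * 0.022882
= 8951.0846


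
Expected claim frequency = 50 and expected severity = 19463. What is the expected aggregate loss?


E[S] = E[N] * E[X]
= 50 * 19463
= 973150


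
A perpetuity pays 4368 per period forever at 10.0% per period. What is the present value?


PV = PMT / i
= 4368 / 0.1
= 43680.0


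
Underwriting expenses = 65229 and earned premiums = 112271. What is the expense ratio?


Expense ratio = expenses / premiums
= 65229 / 112271
= 0.581


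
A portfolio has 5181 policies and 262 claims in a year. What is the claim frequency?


frequency = claims / policies
= 262 / 5181
= 0.0506


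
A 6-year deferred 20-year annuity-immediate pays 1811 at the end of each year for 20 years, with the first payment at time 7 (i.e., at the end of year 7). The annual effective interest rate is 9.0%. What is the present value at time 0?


PV at time 6 of the 20-year annuity-immediate:
a_n = 1811 * (1-(1+0.09)^(-20))/0.09 = 16531.7962
Discount back 6 years to time 0:
PV = 16531.7962 * (1+0.09)^(-6)
= 16531.7962 * 0.596267
= 9857.3699


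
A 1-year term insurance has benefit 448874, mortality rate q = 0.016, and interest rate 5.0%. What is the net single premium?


NSP = benefit * q * v
v = 1/(1+i) = 0.952381
NSP = 448874 * 0.016 * 0.952381
= 6839.9848


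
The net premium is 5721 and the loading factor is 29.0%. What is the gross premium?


Gross = net * (1 + loading)
= 5721 * (1 + 0.29)
= 5721 * 1.29
= 7380.09


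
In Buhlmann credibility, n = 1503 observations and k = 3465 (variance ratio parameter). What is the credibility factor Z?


Z = n / (n + k)
= 1503 / (1503 + 3465)
= 1503 / 4968
= 0.3025


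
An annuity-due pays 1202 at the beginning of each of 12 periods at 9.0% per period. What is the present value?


PV_due = PMT * (1-(1+i)^(-n))/i * (1+i)
PV_immediate = 8607.1918
PV_due = 8607.1918 * 1.09
= 9381.839


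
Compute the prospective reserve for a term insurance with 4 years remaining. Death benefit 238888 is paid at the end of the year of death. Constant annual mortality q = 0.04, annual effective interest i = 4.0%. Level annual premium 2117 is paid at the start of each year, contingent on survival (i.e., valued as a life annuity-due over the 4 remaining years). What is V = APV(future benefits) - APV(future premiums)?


v = 1/(1+i) = 0.961538
APV(future benefits) per unit = sum_{k=0}^{3} k_p_x * q * v^(k+1) = 0.136988
APV(future benefits) = 238888 * 0.136988 = 32724.67
Life annuity-due factor ä_{x:4} = sum_{k=0}^{3} k_p_x * v^k = 3.561675
APV(future premiums) = 2117 * 3.561675 = 7540.066
V = 32724.67 - 7540.066
= 25184.604


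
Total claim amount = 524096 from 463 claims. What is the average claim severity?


severity = total / number
= 524096 / 463
= 1131.9568


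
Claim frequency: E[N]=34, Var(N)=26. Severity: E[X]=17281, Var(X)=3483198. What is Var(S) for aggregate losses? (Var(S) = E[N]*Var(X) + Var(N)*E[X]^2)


Var(S) = E[N]*Var(X) + Var(N)*E[X]^2
= 34*3483198 + 26*17281^2
= 118428732 + 7764456986
= 7.8829e+09


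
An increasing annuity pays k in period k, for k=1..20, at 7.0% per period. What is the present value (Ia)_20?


(Ia)_n = sum_{k=1}^{n} k * v^k, v = 1/(1+i)
v = 0.934579
Sum computed term by term:
(Ia)_20 = 88.1031


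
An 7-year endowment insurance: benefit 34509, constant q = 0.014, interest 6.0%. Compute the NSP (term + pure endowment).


Term component = 2594.8051
Pure endowment = 7_p_x * v^7 * benefit = 0.906021 * 0.665057 * 34509 = 20793.6018
NSP = 23388.4068


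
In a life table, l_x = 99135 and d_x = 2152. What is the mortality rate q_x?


q_x = d_x / l_x
= 2152 / 99135
= 0.0217


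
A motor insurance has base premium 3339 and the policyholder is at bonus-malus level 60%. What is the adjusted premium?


adjusted = base * BM_level / 100
= 3339 * 60 / 100
= 3339 * 0.6
= 2003.4


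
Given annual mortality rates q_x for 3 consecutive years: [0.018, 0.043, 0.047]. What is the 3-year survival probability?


p_k = 1 - q_k for each year
Survival = product of (1 - q_k)
= 0.982 * 0.957 * 0.953
= 0.8956


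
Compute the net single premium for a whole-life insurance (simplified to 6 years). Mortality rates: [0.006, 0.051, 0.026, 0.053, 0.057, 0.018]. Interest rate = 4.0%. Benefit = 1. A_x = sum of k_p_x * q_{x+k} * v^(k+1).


v = 0.961538
Year 0: k_p_x=1.0, q=0.006, term=0.005769
Year 1: k_p_x=0.994, q=0.051, term=0.046869
Year 2: k_p_x=0.943306, q=0.026, term=0.021803
Year 3: k_p_x=0.91878, q=0.053, term=0.041625
Year 4: k_p_x=0.870085, q=0.057, term=0.040763
Year 5: k_p_x=0.82049, q=0.018, term=0.011672
A_x = 0.1685


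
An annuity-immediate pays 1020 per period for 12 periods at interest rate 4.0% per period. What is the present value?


PV = PMT * (1 - (1+i)^(-n)) / i
= 1020 * (1 - (1+0.04)^(-12)) / 0.04
= 1020 * (1 - 0.624597) / 0.04
= 1020 * 9.385074
= 9572.7752


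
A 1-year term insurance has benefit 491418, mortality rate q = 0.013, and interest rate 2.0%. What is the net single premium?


NSP = benefit * q * v
v = 1/(1+i) = 0.980392
NSP = 491418 * 0.013 * 0.980392
= 6263.1706


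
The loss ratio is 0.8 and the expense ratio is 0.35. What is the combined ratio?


Combined ratio = loss ratio + expense ratio
= 0.8 + 0.35
= 1.15


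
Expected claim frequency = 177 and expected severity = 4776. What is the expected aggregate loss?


E[S] = E[N] * E[X]
= 177 * 4776
= 845352


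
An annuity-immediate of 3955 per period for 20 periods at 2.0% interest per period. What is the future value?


FV = PMT * ((1+i)^n - 1) / i
= 3955 * ((1.02)^20 - 1) / 0.02
= 3955 * (1.485947 - 1) / 0.02
= 96096.0976


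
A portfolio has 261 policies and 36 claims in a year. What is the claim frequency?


frequency = claims / policies
= 36 / 261
= 0.1379


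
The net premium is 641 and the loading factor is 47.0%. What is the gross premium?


Gross = net * (1 + loading)
= 641 * (1 + 0.47)
= 641 * 1.47
= 942.27


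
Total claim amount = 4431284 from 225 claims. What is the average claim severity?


severity = total / number
= 4431284 / 225
= 19694.5956


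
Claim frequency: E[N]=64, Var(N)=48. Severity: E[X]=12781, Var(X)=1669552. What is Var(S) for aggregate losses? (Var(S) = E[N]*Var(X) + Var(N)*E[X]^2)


Var(S) = E[N]*Var(X) + Var(N)*E[X]^2
= 64*1669552 + 48*12781^2
= 106851328 + 7840990128
= 7.9478e+09


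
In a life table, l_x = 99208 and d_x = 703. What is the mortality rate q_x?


q_x = d_x / l_x
= 703 / 99208
= 0.0071


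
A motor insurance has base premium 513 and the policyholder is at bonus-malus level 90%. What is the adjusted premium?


adjusted = base * BM_level / 100
= 513 * 90 / 100
= 513 * 0.9
= 461.7


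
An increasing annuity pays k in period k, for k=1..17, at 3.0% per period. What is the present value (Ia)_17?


(Ia)_n = sum_{k=1}^{n} k * v^k, v = 1/(1+i)
v = 0.970874
Sum computed term by term:
(Ia)_17 = 109.1941


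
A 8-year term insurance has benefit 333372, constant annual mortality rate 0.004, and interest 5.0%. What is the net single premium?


NSP = benefit * sum_{k=0}^{n-1} k_p_x * q * v^(k+1)
With constant q=0.004, v=0.952381
Sum = 0.02552
NSP = 333372 * 0.02552
= 8507.621


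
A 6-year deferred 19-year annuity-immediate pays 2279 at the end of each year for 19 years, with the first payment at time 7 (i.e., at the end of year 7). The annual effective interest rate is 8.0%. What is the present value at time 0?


PV at time 6 of the 19-year annuity-immediate:
a_n = 2279 * (1-(1+0.08)^(-19))/0.08 = 21886.6026
Discount back 6 years to time 0:
PV = 21886.6026 * (1+0.08)^(-6)
= 21886.6026 * 0.63017
= 13792.2722


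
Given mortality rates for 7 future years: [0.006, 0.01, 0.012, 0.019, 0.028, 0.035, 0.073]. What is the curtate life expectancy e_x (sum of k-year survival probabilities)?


e_x = sum_{k=1}^{n} k_p_x
k_p_x values:
  1_p_x = 0.994
  2_p_x = 0.98406
  3_p_x = 0.972251
  4_p_x = 0.953779
  5_p_x = 0.927073
  6_p_x = 0.894625
  7_p_x = 0.829318
e_x = 6.5551


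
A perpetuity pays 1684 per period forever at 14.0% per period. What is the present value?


PV = PMT / i
= 1684 / 0.14
= 12028.5714


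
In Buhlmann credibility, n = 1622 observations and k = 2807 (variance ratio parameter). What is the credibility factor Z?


Z = n / (n + k)
= 1622 / (1622 + 2807)
= 1622 / 4429
= 0.3662


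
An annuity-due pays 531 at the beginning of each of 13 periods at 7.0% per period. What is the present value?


PV_due = PMT * (1-(1+i)^(-n))/i * (1+i)
PV_immediate = 4437.9125
PV_due = 4437.9125 * 1.07
= 4748.5664


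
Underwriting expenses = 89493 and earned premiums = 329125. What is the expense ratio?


Expense ratio = expenses / premiums
= 89493 / 329125
= 0.2719


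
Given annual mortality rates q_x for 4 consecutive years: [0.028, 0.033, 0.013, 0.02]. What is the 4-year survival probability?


p_k = 1 - q_k for each year
Survival = product of (1 - q_k)
= 0.972 * 0.967 * 0.987 * 0.98
= 0.9092


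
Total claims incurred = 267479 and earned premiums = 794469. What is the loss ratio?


Loss ratio = claims / premiums
= 267479 / 794469
= 0.3367


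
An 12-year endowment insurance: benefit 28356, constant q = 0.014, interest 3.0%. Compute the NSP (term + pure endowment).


Term component = 3679.2229
Pure endowment = 12_p_x * v^12 * benefit = 0.844351 * 0.70138 * 28356 = 16792.7279
NSP = 20471.9508


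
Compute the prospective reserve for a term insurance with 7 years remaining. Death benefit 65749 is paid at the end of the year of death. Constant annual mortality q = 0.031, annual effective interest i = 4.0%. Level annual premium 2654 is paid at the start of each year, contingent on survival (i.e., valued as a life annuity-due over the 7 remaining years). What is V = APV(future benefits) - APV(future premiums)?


v = 1/(1+i) = 0.961538
APV(future benefits) per unit = sum_{k=0}^{6} k_p_x * q * v^(k+1) = 0.170464
APV(future benefits) = 65749 * 0.170464 = 11207.813
Life annuity-due factor ä_{x:7} = sum_{k=0}^{6} k_p_x * v^k = 5.71878
APV(future premiums) = 2654 * 5.71878 = 15177.6415
V = 11207.813 - 15177.6415
= -3969.8284


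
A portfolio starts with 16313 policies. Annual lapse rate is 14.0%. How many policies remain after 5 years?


remaining = initial * (1 - lapse)^years
= 16313 * (1 - 0.14)^5
= 16313 * 0.470427
= 7674.0759


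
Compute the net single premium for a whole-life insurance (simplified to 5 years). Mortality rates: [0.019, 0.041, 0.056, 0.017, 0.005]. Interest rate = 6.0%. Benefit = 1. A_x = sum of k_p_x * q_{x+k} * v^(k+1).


v = 0.943396
Year 0: k_p_x=1.0, q=0.019, term=0.017925
Year 1: k_p_x=0.981, q=0.041, term=0.035797
Year 2: k_p_x=0.940779, q=0.056, term=0.044234
Year 3: k_p_x=0.888095, q=0.017, term=0.011959
Year 4: k_p_x=0.872998, q=0.005, term=0.003262
A_x = 0.1132


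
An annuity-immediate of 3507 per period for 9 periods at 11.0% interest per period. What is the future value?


FV = PMT * ((1+i)^n - 1) / i
= 3507 * ((1.11)^9 - 1) / 0.11
= 3507 * (2.558037 - 1) / 0.11
= 49673.0499


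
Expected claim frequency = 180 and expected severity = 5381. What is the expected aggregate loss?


E[S] = E[N] * E[X]
= 180 * 5381
= 968580


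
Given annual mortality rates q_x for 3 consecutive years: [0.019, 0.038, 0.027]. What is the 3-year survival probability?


p_k = 1 - q_k for each year
Survival = product of (1 - q_k)
= 0.981 * 0.962 * 0.973
= 0.9182


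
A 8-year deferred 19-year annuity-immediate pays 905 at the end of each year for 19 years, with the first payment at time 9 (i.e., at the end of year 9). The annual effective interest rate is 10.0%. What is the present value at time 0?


PV at time 8 of the 19-year annuity-immediate:
a_n = 905 * (1-(1+0.1)^(-19))/0.1 = 7570.2527
Discount back 8 years to time 0:
PV = 7570.2527 * (1+0.1)^(-8)
= 7570.2527 * 0.466507
= 3531.5787


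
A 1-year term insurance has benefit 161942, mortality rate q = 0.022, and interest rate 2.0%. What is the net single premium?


NSP = benefit * q * v
v = 1/(1+i) = 0.980392
NSP = 161942 * 0.022 * 0.980392
= 3492.8667
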